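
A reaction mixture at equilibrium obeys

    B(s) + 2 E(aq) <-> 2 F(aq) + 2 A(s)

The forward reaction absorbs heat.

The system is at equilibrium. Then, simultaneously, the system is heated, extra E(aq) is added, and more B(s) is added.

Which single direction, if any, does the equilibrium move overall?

The forward reaction is endothermic. Raising T favours the endothermic direction — shift to the right.
Adding E (aq), a reactant, drives the reaction to the right.
B is a pure solid; its activity is 1 regardless of amount, so Q is unaffected — no shift from this change.
Only the nonzero effect(s) matter; the net shift is to the right.

right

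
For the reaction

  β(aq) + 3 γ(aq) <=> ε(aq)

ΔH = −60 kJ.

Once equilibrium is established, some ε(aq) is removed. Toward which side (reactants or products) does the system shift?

Removing ε (aq), a product, drives the reaction to the right.

right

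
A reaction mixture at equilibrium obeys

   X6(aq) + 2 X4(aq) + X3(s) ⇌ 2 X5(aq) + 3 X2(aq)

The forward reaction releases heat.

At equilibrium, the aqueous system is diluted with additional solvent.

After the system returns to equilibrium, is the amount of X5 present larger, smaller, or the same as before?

Dilution lowers every aqueous concentration by the same factor. Δn_aq = 5 − 3 = +2, so the system shifts toward the side with more dissolved moles — to the right.
The net shift is to the right. X5 is a product, so its amount increases.

increases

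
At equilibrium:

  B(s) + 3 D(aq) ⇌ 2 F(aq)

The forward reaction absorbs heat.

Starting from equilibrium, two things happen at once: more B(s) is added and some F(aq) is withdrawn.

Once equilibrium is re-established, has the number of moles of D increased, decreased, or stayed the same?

B is a pure solid; its activity is 1 regardless of amount, so Q is unaffected — no shift from this change.
Removing F (aq), a product, drives the reaction to the right.
The net shift is to the right. D is a reactant, so its amount decreases.

decreases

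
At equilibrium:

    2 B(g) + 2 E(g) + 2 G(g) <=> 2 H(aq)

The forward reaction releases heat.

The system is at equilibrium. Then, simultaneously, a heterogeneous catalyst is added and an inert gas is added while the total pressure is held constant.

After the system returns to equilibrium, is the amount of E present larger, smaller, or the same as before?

increases

A catalyst speeds both forward and reverse rates equally; it changes neither Q nor K — no shift from this change.
Adding inert gas at constant total pressure expands the volume and lowers every reacting partial pressure. With Δn_gas = 0 − 6 = -6, Q moves away from K toward the side with fewer gas moles, so the system shifts toward the side with more gas moles — to the left.
The net shift is to the left. E is a reactant, so its amount increases.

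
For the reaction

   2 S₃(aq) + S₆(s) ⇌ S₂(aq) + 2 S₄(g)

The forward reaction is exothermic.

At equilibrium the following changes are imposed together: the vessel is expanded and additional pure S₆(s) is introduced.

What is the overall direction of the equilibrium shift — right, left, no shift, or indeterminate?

right

Gas moles: reactants 0, products 2 (Δn_gas = +2). Expansion shifts the system toward the side with more moles of gas — to the right.
S₆ is a pure solid; its activity is 1 regardless of amount, so Q is unaffected — no shift from this change.
Only the nonzero effect(s) matter; the net shift is to the right.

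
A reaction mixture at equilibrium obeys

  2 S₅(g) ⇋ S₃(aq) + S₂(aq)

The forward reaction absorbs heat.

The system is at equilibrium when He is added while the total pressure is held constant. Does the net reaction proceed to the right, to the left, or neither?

Adding inert gas at constant total pressure expands the volume and lowers every reacting partial pressure. With Δn_gas = 0 − 2 = -2, Q moves away from K toward the side with fewer gas moles, so the system shifts toward the side with more gas moles — to the left.

left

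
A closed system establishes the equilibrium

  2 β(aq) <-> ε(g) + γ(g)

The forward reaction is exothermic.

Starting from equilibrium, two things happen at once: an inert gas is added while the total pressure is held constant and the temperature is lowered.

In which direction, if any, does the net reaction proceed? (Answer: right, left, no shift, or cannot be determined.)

Adding inert gas at constant total pressure expands the volume and lowers every reacting partial pressure. With Δn_gas = 2 − 0 = +2, Q moves away from K toward the side with fewer gas moles, so the system shifts toward the side with more gas moles — to the right.
The forward reaction is exothermic. Lowering T favours the exothermic direction — shift to the right.
All effects act in the same direction — net shift to the right.

right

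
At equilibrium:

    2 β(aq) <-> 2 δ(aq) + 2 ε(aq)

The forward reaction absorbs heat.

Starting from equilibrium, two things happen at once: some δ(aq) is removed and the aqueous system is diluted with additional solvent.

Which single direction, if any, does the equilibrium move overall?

right

Removing δ (aq), a product, drives the reaction to the right.
Dilution lowers every aqueous concentration by the same factor. Δn_aq = 4 − 2 = +2, so the system shifts toward the side with more dissolved moles — to the right.
All effects act in the same direction — net shift to the right.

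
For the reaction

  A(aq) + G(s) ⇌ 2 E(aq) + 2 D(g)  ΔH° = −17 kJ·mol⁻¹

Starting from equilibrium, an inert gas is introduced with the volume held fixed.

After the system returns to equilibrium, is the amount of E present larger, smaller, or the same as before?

At constant volume, adding an inert gas leaves every reacting species' partial pressure unchanged, so Q is unchanged — no shift from this change.
No net shift occurs, so the amount of E is unchanged.

unchanged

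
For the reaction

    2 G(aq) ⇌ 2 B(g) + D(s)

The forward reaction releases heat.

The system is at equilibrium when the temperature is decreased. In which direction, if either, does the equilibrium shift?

right

The forward reaction is exothermic. Lowering T favours the exothermic direction — shift to the right.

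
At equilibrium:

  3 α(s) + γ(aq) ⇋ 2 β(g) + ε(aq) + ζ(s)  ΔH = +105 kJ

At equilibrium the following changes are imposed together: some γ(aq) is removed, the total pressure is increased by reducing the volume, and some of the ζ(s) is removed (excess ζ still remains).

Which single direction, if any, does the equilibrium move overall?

left

Removing γ (aq), a reactant, drives the reaction to the left.
Gas moles: reactants 0, products 2 (Δn_gas = +2). Compression shifts the system toward the side with fewer moles of gas — to the left.
ζ is a pure solid; its activity is 1 regardless of amount, so Q is unaffected — no shift from this change.
Only the nonzero effect(s) matter; the net shift is to the left.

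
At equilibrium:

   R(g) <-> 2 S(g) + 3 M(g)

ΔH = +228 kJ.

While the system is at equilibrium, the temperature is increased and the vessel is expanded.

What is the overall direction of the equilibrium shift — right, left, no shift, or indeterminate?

The forward reaction is endothermic. Raising T favours the endothermic direction — shift to the right.
Gas moles: reactants 1, products 5 (Δn_gas = +4). Expansion shifts the system toward the side with more moles of gas — to the right.
All effects act in the same direction — net shift to the right.

right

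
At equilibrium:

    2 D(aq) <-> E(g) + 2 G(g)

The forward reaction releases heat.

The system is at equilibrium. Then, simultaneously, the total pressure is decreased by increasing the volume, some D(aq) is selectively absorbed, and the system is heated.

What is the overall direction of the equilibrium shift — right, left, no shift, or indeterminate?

cannot be determined

Gas moles: reactants 0, products 3 (Δn_gas = +3). Expansion shifts the system toward the side with more moles of gas — to the right.
Removing D (aq), a reactant, drives the reaction to the left.
The forward reaction is exothermic. Raising T favours the endothermic direction — shift to the left.
The individual effects push in opposite directions; without quantitative information the net direction cannot be determined.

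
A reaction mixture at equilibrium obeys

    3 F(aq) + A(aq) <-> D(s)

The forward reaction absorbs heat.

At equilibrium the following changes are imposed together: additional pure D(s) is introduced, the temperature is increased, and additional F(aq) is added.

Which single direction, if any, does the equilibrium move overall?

right

D is a pure solid; its activity is 1 regardless of amount, so Q is unaffected — no shift from this change.
The forward reaction is endothermic. Raising T favours the endothermic direction — shift to the right.
Adding F (aq), a reactant, drives the reaction to the right.
Only the nonzero effect(s) matter; the net shift is to the right.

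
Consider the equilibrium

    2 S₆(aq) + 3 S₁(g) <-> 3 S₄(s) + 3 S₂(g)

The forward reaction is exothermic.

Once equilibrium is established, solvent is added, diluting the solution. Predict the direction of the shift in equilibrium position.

Dilution lowers every aqueous concentration by the same factor. Δn_aq = 0 − 2 = -2, so the system shifts toward the side with more dissolved moles — to the left.

left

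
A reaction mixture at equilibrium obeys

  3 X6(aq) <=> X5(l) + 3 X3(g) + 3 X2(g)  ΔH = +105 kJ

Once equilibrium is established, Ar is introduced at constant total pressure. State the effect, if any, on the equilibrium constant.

unchanged

The equilibrium constant depends only on temperature. This perturbation may move the position of equilibrium, but since T is unchanged, K itself is unchanged.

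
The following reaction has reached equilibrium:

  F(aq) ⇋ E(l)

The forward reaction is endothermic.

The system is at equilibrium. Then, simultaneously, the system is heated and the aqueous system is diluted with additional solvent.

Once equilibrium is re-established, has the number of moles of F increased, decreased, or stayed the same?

cannot be determined

The forward reaction is endothermic. Raising T favours the endothermic direction — shift to the right.
Dilution lowers every aqueous concentration by the same factor. Δn_aq = 0 − 1 = -1, so the system shifts toward the side with more dissolved moles — to the left.
The two effects oppose each other, so the net shift — and hence the change in F — cannot be determined from the given information.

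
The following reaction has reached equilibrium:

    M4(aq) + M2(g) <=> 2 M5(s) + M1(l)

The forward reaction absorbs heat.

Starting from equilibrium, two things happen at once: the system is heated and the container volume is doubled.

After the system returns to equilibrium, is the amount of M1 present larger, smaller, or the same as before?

cannot be determined

The forward reaction is endothermic. Raising T favours the endothermic direction — shift to the right.
Gas moles: reactants 1, products 0 (Δn_gas = -1). Expansion shifts the system toward the side with more moles of gas — to the left.
The two effects oppose each other, so the net shift — and hence the change in M1 — cannot be determined from the given information.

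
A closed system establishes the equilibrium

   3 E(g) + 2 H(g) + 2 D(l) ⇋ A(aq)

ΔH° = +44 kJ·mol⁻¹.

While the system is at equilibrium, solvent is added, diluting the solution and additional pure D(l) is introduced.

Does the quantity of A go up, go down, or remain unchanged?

increases

Dilution lowers every aqueous concentration by the same factor. Δn_aq = 1 − 0 = +1, so the system shifts toward the side with more dissolved moles — to the right.
D is a pure liquid; its activity is 1 regardless of amount, so Q is unaffected — no shift from this change.
The net shift is to the right. A is a product, so its amount increases.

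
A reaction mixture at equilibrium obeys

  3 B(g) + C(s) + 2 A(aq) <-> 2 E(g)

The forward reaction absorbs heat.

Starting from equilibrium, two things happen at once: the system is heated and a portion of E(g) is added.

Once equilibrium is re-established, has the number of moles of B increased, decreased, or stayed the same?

The forward reaction is endothermic. Raising T favours the endothermic direction — shift to the right.
Adding E (g), a product, drives the reaction to the left.
The two effects oppose each other, so the net shift — and hence the change in B — cannot be determined from the given information.

cannot be determined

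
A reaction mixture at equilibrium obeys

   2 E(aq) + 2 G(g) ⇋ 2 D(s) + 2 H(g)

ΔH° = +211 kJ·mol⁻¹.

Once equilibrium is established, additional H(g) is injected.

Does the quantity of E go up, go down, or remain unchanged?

Adding H (g), a product, drives the reaction to the left.
The net shift is to the left. E is a reactant, so its amount increases.

increases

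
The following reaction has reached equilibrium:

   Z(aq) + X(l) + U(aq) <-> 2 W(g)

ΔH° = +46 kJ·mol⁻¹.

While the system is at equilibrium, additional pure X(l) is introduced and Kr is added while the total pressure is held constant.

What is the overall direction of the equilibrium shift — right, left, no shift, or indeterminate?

X is a pure liquid; its activity is 1 regardless of amount, so Q is unaffected — no shift from this change.
Adding inert gas at constant total pressure expands the volume and lowers every reacting partial pressure. With Δn_gas = 2 − 0 = +2, Q moves away from K toward the side with fewer gas moles, so the system shifts toward the side with more gas moles — to the right.
Only the nonzero effect(s) matter; the net shift is to the right.

right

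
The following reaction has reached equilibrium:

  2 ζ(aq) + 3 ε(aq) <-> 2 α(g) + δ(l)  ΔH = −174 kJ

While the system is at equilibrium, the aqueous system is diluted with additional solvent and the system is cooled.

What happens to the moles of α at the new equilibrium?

Dilution lowers every aqueous concentration by the same factor. Δn_aq = 0 − 5 = -5, so the system shifts toward the side with more dissolved moles — to the left.
The forward reaction is exothermic. Lowering T favours the exothermic direction — shift to the right.
The two effects oppose each other, so the net shift — and hence the change in α — cannot be determined from the given information.

cannot be determined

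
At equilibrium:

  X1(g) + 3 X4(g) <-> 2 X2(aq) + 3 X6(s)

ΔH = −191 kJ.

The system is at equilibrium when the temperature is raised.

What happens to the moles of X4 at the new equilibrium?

The forward reaction is exothermic. Raising T favours the endothermic direction — shift to the left.
The net shift is to the left. X4 is a reactant, so its amount increases.

increases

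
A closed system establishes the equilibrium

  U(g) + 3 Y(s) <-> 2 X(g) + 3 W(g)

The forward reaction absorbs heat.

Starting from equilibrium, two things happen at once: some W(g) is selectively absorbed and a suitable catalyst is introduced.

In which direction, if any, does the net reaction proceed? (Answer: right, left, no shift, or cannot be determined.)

Removing W (g), a product, drives the reaction to the right.
A catalyst speeds both forward and reverse rates equally; it changes neither Q nor K — no shift from this change.
Only the nonzero effect(s) matter; the net shift is to the right.

right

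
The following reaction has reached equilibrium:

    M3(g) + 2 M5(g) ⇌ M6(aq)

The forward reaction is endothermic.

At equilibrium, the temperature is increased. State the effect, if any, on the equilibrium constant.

increases

K depends on temperature via the van 't Hoff relation. The forward reaction is endothermic, so raising T increases K.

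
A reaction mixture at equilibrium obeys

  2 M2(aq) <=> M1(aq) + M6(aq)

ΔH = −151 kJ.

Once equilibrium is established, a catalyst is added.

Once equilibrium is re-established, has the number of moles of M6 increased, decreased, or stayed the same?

unchanged

A catalyst speeds both forward and reverse rates equally; it changes neither Q nor K — no shift from this change.
No net shift occurs, so the amount of M6 is unchanged.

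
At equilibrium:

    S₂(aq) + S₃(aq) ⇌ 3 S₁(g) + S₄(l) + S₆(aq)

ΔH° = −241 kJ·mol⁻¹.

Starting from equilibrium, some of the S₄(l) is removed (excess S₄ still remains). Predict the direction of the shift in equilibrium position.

no shift

S₄ is a pure liquid; its activity is 1 regardless of amount, so Q is unaffected — no shift from this change.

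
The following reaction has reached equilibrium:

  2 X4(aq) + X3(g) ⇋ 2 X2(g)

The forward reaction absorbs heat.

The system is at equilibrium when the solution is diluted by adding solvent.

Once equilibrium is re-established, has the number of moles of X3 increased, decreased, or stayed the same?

Dilution lowers every aqueous concentration by the same factor. Δn_aq = 0 − 2 = -2, so the system shifts toward the side with more dissolved moles — to the left.
The net shift is to the left. X3 is a reactant, so its amount increases.

increases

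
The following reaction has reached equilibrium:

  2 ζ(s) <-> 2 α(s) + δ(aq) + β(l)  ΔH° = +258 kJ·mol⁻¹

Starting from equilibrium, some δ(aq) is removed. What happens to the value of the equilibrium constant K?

unchanged

The equilibrium constant depends only on temperature. This perturbation may move the position of equilibrium, but since T is unchanged, K itself is unchanged.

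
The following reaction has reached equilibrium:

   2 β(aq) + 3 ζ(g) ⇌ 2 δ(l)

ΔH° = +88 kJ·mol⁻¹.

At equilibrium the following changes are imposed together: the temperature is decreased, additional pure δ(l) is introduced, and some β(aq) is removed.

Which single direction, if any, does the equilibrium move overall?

The forward reaction is endothermic. Lowering T favours the exothermic direction — shift to the left.
δ is a pure liquid; its activity is 1 regardless of amount, so Q is unaffected — no shift from this change.
Removing β (aq), a reactant, drives the reaction to the left.
Only the nonzero effect(s) matter; the net shift is to the left.

left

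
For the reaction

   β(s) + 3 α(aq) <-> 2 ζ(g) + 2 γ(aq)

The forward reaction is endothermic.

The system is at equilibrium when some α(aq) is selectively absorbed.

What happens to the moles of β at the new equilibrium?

increases

Removing α (aq), a reactant, drives the reaction to the left.
The net shift is to the left. β is a reactant, so its amount increases.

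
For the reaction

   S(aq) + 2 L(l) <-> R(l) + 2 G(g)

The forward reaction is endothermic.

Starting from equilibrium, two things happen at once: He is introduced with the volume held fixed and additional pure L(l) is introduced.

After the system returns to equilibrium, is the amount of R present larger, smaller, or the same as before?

At constant volume, adding an inert gas leaves every reacting species' partial pressure unchanged, so Q is unchanged — no shift from this change.
L is a pure liquid; its activity is 1 regardless of amount, so Q is unaffected — no shift from this change.
No net shift occurs, so the amount of R is unchanged.

unchanged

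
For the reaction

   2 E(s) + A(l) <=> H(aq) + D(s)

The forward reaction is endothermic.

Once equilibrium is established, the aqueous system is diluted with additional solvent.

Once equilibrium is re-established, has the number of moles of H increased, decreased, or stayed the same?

increases

Dilution lowers every aqueous concentration by the same factor. Δn_aq = 1 − 0 = +1, so the system shifts toward the side with more dissolved moles — to the right.
The net shift is to the right. H is a product, so its amount increases.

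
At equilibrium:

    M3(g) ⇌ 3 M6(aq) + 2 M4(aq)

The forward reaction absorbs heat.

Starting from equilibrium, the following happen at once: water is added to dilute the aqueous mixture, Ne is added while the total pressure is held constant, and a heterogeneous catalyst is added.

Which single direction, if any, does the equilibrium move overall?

Dilution lowers every aqueous concentration by the same factor. Δn_aq = 5 − 0 = +5, so the system shifts toward the side with more dissolved moles — to the right.
Adding inert gas at constant total pressure expands the volume and lowers every reacting partial pressure. With Δn_gas = 0 − 1 = -1, Q moves away from K toward the side with fewer gas moles, so the system shifts toward the side with more gas moles — to the left.
A catalyst speeds both forward and reverse rates equally; it changes neither Q nor K — no shift from this change.
The individual effects push in opposite directions; without quantitative information the net direction cannot be determined.

cannot be determined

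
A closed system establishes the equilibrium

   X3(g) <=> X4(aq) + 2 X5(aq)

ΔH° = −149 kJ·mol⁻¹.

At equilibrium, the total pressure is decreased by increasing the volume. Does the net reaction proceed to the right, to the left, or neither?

Gas moles: reactants 1, products 0 (Δn_gas = -1). Expansion shifts the system toward the side with more moles of gas — to the left.

left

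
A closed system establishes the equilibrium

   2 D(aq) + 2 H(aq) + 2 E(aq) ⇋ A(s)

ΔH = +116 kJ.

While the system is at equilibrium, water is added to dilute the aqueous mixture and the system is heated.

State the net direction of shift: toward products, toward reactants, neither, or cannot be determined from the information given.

cannot be determined

Dilution lowers every aqueous concentration by the same factor. Δn_aq = 0 − 6 = -6, so the system shifts toward the side with more dissolved moles — to the left.
The forward reaction is endothermic. Raising T favours the endothermic direction — shift to the right.
The individual effects push in opposite directions; without quantitative information the net direction cannot be determined.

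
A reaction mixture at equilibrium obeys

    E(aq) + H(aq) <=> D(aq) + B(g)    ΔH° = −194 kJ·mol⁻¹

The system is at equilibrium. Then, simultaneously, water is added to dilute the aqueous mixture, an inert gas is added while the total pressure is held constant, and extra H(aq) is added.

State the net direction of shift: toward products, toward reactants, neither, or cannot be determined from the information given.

cannot be determined

Dilution lowers every aqueous concentration by the same factor. Δn_aq = 1 − 2 = -1, so the system shifts toward the side with more dissolved moles — to the left.
Adding inert gas at constant total pressure expands the volume and lowers every reacting partial pressure. With Δn_gas = 1 − 0 = +1, Q moves away from K toward the side with fewer gas moles, so the system shifts toward the side with more gas moles — to the right.
Adding H (aq), a reactant, drives the reaction to the right.
The individual effects push in opposite directions; without quantitative information the net direction cannot be determined.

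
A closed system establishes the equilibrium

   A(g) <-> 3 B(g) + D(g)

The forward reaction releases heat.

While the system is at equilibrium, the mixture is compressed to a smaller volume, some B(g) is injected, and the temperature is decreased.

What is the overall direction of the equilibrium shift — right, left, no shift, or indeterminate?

Gas moles: reactants 1, products 4 (Δn_gas = +3). Compression shifts the system toward the side with fewer moles of gas — to the left.
Adding B (g), a product, drives the reaction to the left.
The forward reaction is exothermic. Lowering T favours the exothermic direction — shift to the right.
The individual effects push in opposite directions; without quantitative information the net direction cannot be determined.

cannot be determined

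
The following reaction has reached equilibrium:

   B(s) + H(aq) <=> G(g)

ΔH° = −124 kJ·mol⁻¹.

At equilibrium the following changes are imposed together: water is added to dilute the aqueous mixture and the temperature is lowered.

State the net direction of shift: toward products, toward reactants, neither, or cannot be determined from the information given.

cannot be determined

Dilution lowers every aqueous concentration by the same factor. Δn_aq = 0 − 1 = -1, so the system shifts toward the side with more dissolved moles — to the left.
The forward reaction is exothermic. Lowering T favours the exothermic direction — shift to the right.
The individual effects push in opposite directions; without quantitative information the net direction cannot be determined.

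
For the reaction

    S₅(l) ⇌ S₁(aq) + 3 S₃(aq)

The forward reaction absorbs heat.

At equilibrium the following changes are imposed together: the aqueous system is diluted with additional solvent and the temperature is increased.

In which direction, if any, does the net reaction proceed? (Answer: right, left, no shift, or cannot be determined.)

right

Dilution lowers every aqueous concentration by the same factor. Δn_aq = 4 − 0 = +4, so the system shifts toward the side with more dissolved moles — to the right.
The forward reaction is endothermic. Raising T favours the endothermic direction — shift to the right.
All effects act in the same direction — net shift to the right.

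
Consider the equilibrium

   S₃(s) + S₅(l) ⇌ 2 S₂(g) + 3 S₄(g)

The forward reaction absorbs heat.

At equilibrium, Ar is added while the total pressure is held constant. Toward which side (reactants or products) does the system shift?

right

Adding inert gas at constant total pressure expands the volume and lowers every reacting partial pressure. With Δn_gas = 5 − 0 = +5, Q moves away from K toward the side with fewer gas moles, so the system shifts toward the side with more gas moles — to the right.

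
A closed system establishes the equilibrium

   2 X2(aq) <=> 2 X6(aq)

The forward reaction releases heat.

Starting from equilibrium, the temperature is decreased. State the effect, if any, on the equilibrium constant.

K depends on temperature via the van 't Hoff relation. The forward reaction is exothermic, so lowering T increases K.

increases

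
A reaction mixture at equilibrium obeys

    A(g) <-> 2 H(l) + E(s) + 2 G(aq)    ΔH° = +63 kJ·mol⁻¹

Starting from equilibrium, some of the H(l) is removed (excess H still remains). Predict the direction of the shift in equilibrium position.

no shift

H is a pure liquid; its activity is 1 regardless of amount, so Q is unaffected — no shift from this change.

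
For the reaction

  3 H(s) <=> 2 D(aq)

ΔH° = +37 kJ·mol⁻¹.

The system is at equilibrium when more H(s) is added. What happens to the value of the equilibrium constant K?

unchanged

The equilibrium constant depends only on temperature. This perturbation changes neither the position of equilibrium nor K.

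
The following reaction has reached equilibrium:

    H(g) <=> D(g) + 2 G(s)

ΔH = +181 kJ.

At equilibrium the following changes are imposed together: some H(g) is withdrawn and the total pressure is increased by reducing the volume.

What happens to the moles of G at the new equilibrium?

decreases

Removing H (g), a reactant, drives the reaction to the left.
Gas moles: reactants 1, products 1. Δn_gas = 0, so a volume change leaves Q equal to K — no shift from this change.
The net shift is to the left. G is a product, so its amount decreases.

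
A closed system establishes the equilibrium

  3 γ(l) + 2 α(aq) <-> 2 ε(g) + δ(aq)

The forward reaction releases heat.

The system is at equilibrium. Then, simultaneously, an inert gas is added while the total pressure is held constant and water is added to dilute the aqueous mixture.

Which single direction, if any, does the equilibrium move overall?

Adding inert gas at constant total pressure expands the volume and lowers every reacting partial pressure. With Δn_gas = 2 − 0 = +2, Q moves away from K toward the side with fewer gas moles, so the system shifts toward the side with more gas moles — to the right.
Dilution lowers every aqueous concentration by the same factor. Δn_aq = 1 − 2 = -1, so the system shifts toward the side with more dissolved moles — to the left.
The individual effects push in opposite directions; without quantitative information the net direction cannot be determined.

cannot be determined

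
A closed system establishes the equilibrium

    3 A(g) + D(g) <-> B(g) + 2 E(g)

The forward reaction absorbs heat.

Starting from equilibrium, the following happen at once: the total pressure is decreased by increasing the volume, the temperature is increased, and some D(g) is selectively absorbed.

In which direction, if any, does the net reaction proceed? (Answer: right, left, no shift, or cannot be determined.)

cannot be determined

Gas moles: reactants 4, products 3 (Δn_gas = -1). Expansion shifts the system toward the side with more moles of gas — to the left.
The forward reaction is endothermic. Raising T favours the endothermic direction — shift to the right.
Removing D (g), a reactant, drives the reaction to the left.
The individual effects push in opposite directions; without quantitative information the net direction cannot be determined.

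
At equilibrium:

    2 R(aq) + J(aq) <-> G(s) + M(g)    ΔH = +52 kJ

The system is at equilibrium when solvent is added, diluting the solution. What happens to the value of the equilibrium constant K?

unchanged

The equilibrium constant depends only on temperature. This perturbation may move the position of equilibrium, but since T is unchanged, K itself is unchanged.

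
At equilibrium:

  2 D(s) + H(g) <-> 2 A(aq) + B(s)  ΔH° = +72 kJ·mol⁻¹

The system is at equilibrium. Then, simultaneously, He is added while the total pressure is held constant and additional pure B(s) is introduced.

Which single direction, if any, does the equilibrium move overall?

Adding inert gas at constant total pressure expands the volume and lowers every reacting partial pressure. With Δn_gas = 0 − 1 = -1, Q moves away from K toward the side with fewer gas moles, so the system shifts toward the side with more gas moles — to the left.
B is a pure solid; its activity is 1 regardless of amount, so Q is unaffected — no shift from this change.
Only the nonzero effect(s) matter; the net shift is to the left.

left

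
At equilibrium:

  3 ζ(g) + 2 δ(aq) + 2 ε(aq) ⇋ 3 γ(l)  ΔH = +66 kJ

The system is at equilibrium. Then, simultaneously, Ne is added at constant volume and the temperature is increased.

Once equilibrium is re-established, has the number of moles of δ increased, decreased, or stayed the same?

At constant volume, adding an inert gas leaves every reacting species' partial pressure unchanged, so Q is unchanged — no shift from this change.
The forward reaction is endothermic. Raising T favours the endothermic direction — shift to the right.
The net shift is to the right. δ is a reactant, so its amount decreases.

decreases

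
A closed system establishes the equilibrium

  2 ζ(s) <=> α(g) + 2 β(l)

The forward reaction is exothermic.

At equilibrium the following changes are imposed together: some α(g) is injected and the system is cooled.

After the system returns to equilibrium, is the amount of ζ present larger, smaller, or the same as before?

Adding α (g), a product, drives the reaction to the left.
The forward reaction is exothermic. Lowering T favours the exothermic direction — shift to the right.
The two effects oppose each other, so the net shift — and hence the change in ζ — cannot be determined from the given information.

cannot be determined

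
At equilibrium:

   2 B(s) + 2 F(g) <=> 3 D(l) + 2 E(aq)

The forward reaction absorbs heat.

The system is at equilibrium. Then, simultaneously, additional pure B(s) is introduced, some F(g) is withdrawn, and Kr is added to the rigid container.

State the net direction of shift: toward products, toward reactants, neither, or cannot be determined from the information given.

left

B is a pure solid; its activity is 1 regardless of amount, so Q is unaffected — no shift from this change.
Removing F (g), a reactant, drives the reaction to the left.
At constant volume, adding an inert gas leaves every reacting species' partial pressure unchanged, so Q is unchanged — no shift from this change.
Only the nonzero effect(s) matter; the net shift is to the left.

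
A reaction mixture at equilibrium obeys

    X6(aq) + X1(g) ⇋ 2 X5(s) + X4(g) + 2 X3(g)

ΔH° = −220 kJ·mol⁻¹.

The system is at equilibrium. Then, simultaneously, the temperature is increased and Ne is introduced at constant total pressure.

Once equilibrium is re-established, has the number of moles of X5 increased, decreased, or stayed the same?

cannot be determined

The forward reaction is exothermic. Raising T favours the endothermic direction — shift to the left.
Adding inert gas at constant total pressure expands the volume and lowers every reacting partial pressure. With Δn_gas = 3 − 1 = +2, Q moves away from K toward the side with fewer gas moles, so the system shifts toward the side with more gas moles — to the right.
The two effects oppose each other, so the net shift — and hence the change in X5 — cannot be determined from the given information.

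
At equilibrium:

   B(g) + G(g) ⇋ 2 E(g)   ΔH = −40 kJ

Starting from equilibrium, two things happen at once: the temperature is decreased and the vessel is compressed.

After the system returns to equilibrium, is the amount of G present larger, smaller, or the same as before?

decreases

The forward reaction is exothermic. Lowering T favours the exothermic direction — shift to the right.
Gas moles: reactants 2, products 2. Δn_gas = 0, so a volume change leaves Q equal to K — no shift from this change.
The net shift is to the right. G is a reactant, so its amount decreases.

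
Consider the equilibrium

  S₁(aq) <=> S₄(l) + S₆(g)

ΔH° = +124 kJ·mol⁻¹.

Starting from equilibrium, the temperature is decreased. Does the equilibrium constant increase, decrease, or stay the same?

decreases

K depends on temperature via the van 't Hoff relation. The forward reaction is endothermic, so lowering T decreases K.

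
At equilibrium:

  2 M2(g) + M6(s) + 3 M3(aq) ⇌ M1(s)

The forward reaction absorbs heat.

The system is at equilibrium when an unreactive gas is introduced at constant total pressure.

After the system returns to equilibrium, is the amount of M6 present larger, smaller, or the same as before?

Adding inert gas at constant total pressure expands the volume and lowers every reacting partial pressure. With Δn_gas = 0 − 2 = -2, Q moves away from K toward the side with fewer gas moles, so the system shifts toward the side with more gas moles — to the left.
The net shift is to the left. M6 is a reactant, so its amount increases.

increases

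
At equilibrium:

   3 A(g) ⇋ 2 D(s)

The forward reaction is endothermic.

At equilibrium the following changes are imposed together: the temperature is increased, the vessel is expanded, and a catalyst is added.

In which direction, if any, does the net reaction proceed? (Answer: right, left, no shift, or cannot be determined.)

The forward reaction is endothermic. Raising T favours the endothermic direction — shift to the right.
Gas moles: reactants 3, products 0 (Δn_gas = -3). Expansion shifts the system toward the side with more moles of gas — to the left.
A catalyst speeds both forward and reverse rates equally; it changes neither Q nor K — no shift from this change.
The individual effects push in opposite directions; without quantitative information the net direction cannot be determined.

cannot be determined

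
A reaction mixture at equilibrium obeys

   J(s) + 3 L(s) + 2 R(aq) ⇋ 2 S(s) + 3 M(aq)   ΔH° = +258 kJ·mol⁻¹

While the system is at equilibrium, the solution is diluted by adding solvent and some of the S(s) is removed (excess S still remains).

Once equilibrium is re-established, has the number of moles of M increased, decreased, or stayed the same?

increases

Dilution lowers every aqueous concentration by the same factor. Δn_aq = 3 − 2 = +1, so the system shifts toward the side with more dissolved moles — to the right.
S is a pure solid; its activity is 1 regardless of amount, so Q is unaffected — no shift from this change.
The net shift is to the right. M is a product, so its amount increases.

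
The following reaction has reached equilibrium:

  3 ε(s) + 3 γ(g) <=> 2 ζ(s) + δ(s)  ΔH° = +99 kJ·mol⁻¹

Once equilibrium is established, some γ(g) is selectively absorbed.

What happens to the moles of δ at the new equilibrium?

Removing γ (g), a reactant, drives the reaction to the left.
The net shift is to the left. δ is a product, so its amount decreases.

decreases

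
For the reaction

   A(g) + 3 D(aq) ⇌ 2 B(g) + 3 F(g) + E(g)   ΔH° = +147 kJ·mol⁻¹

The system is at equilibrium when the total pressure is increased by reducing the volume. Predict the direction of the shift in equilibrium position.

Gas moles: reactants 1, products 6 (Δn_gas = +5). Compression shifts the system toward the side with fewer moles of gas — to the left.

left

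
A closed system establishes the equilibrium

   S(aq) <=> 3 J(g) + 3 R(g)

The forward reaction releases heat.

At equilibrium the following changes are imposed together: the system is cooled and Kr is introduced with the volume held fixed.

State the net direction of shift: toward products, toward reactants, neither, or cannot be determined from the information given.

The forward reaction is exothermic. Lowering T favours the exothermic direction — shift to the right.
At constant volume, adding an inert gas leaves every reacting species' partial pressure unchanged, so Q is unchanged — no shift from this change.
Only the nonzero effect(s) matter; the net shift is to the right.

right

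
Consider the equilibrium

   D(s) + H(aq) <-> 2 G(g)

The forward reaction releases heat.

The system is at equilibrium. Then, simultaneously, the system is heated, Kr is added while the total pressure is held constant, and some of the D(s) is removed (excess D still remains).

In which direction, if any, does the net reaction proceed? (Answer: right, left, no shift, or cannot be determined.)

cannot be determined

The forward reaction is exothermic. Raising T favours the endothermic direction — shift to the left.
Adding inert gas at constant total pressure expands the volume and lowers every reacting partial pressure. With Δn_gas = 2 − 0 = +2, Q moves away from K toward the side with fewer gas moles, so the system shifts toward the side with more gas moles — to the right.
D is a pure solid; its activity is 1 regardless of amount, so Q is unaffected — no shift from this change.
The individual effects push in opposite directions; without quantitative information the net direction cannot be determined.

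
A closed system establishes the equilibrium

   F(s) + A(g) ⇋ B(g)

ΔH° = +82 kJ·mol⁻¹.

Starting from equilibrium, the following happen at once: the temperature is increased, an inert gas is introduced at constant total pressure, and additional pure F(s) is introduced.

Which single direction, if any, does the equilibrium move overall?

The forward reaction is endothermic. Raising T favours the endothermic direction — shift to the right.
Adding inert gas at constant total pressure expands the volume, scaling every reacting partial pressure by the same factor. Δn_gas = 1 − 1 = 0, so Q is unchanged — no shift.
F is a pure solid; its activity is 1 regardless of amount, so Q is unaffected — no shift from this change.
Only the nonzero effect(s) matter; the net shift is to the right.

right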